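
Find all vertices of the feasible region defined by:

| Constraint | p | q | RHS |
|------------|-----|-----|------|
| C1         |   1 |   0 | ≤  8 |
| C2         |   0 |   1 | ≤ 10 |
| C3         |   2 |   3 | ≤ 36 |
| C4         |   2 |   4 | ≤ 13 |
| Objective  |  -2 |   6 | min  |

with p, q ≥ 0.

(0, 0), (6.5, 0), (0, 3.25)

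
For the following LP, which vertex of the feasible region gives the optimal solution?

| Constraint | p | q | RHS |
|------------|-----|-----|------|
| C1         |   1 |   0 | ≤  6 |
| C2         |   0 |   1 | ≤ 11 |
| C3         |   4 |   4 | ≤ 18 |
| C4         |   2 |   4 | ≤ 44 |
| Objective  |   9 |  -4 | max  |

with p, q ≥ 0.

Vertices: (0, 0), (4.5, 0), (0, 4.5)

Evaluate the objective at each vertex of the feasible region:
  z(0, 0) = 0
  z(4.5, 0) = 40.5  ←
  z(0, 4.5) = -18
The maximum is at p = 4.5, q = 0.

(4.5, 0)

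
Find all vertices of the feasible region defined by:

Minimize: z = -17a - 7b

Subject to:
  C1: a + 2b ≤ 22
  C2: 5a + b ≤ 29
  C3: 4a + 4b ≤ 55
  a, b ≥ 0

(0, 0), (5.8, 0), (4, 9), (0, 11)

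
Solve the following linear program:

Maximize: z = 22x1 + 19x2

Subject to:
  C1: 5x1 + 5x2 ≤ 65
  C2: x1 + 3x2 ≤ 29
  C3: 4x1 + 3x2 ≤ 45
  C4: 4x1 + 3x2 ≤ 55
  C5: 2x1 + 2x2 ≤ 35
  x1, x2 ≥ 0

Evaluate the objective at each vertex of the feasible region:
  z(0, 0) = 0
  z(11.25, 0) = 247.5
  z(6, 7) = 265  ←
  z(5, 8) = 262
  z(0, 9.667) = 183.7
The maximum is at x1 = 6, x2 = 7.

x1 = 6, x2 = 7, z = 265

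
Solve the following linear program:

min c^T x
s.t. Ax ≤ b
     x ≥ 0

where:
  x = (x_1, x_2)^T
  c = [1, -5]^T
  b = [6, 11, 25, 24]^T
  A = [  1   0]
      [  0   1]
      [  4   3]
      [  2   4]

Evaluate the objective at each vertex of the feasible region:
  z(0, 0) = 0
  z(6, 0) = 6
  z(6, 0.3333) = 4.333
  z(2.8, 4.6) = -20.2
  z(0, 6) = -30  ←
The minimum is at x_1 = 0, x_2 = 6.

x_1 = 0, x_2 = 6, z = -30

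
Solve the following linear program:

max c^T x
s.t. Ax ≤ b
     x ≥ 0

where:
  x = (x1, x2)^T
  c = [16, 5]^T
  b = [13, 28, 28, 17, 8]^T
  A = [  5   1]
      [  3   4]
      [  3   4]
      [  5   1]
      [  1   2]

Evaluate the objective at each vertex of the feasible region:
  z(0, 0) = 0
  z(2.6, 0) = 41.6
  z(2, 3) = 47  ←
  z(0, 4) = 20
The maximum is at x1 = 2, x2 = 3.

x1 = 2, x2 = 3, z = 47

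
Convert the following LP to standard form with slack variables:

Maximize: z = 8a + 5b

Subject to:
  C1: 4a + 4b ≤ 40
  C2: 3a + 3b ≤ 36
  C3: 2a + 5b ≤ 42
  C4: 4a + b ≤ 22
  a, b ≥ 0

max z = 8a + 5b

s.t.
  4a + 4b + s1 = 40
  3a + 3b + s2 = 36
  2a + 5b + s3 = 42
  4a + b + s4 = 22
  a, b, s1, s2, s3, s4 ≥ 0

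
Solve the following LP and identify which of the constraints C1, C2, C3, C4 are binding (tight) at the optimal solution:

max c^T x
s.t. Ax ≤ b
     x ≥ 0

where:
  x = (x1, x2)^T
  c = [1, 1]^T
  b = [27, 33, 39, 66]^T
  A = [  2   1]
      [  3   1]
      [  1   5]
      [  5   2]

At x1 = 9, x2 = 6, compute slack b - a·x for each constraint:
  C1: 27 − 24 = 3  (slack)
  C2: 33 − 33 = 0  (binding)
  C3: 39 − 39 = 0  (binding)
  C4: 66 − 57 = 9  (slack)

Optimal: x1 = 9, x2 = 6
Binding: C2, C3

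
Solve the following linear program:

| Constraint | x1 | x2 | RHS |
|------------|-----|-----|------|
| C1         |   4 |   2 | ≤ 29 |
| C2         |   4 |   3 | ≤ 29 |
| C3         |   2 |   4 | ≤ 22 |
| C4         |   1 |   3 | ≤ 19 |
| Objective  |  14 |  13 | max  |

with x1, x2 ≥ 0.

Evaluate the objective at each vertex of the feasible region:
  z(0, 0) = 0
  z(7.25, 0) = 101.5
  z(5, 3) = 109  ←
  z(0, 5.5) = 71.5
The maximum is at x1 = 5, x2 = 3.

x1 = 5, x2 = 3, z = 109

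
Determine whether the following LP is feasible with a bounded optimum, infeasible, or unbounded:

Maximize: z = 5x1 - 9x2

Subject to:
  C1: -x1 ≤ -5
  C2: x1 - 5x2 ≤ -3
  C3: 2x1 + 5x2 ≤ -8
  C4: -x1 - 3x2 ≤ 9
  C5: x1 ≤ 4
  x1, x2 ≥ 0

Infeasible (no feasible solution exists)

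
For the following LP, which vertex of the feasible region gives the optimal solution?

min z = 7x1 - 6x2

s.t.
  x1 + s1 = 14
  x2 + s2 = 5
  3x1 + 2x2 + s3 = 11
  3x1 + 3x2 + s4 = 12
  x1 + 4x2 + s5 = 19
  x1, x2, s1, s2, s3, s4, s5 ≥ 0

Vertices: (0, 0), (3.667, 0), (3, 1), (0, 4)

Evaluate the objective at each vertex of the feasible region:
  z(0, 0) = 0
  z(3.667, 0) = 25.67
  z(3, 1) = 15
  z(0, 4) = -24  ←
The minimum is at x1 = 0, x2 = 4.

(0, 4)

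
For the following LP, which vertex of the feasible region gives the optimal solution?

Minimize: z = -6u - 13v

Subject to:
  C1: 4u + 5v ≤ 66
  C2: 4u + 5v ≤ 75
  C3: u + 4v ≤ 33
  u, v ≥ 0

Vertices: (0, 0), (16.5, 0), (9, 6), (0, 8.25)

Evaluate the objective at each vertex of the feasible region:
  z(0, 0) = 0
  z(16.5, 0) = -99
  z(9, 6) = -132  ←
  z(0, 8.25) = -107.2
The minimum is at u = 9, v = 6.

(9, 6)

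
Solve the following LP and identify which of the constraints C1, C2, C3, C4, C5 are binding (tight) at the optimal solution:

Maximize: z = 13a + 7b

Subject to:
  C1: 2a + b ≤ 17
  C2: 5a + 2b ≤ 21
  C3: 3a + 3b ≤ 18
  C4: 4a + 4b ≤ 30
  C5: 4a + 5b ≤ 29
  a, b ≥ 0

At a = 3, b = 3, compute slack b - a·x for each constraint:
  C1: 17 − 9 = 8  (slack)
  C2: 21 − 21 = 0  (binding)
  C3: 18 − 18 = 0  (binding)
  C4: 30 − 24 = 6  (slack)
  C5: 29 − 27 = 2  (slack)

Optimal: a = 3, b = 3
Binding: C2, C3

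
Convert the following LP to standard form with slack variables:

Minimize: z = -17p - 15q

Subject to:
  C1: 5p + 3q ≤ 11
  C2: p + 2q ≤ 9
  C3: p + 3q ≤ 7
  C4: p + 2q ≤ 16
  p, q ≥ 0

min z = -17p - 15q

s.t.
  5p + 3q + s1 = 11
  p + 2q + s2 = 9
  p + 3q + s3 = 7
  p + 2q + s4 = 16
  p, q, s1, s2, s3, s4 ≥ 0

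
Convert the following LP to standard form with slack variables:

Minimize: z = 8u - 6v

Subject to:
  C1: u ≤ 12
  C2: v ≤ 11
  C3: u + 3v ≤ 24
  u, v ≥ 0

min z = 8u - 6v

s.t.
  u + s1 = 12
  v + s2 = 11
  u + 3v + s3 = 24
  u, v, s1, s2, s3 ≥ 0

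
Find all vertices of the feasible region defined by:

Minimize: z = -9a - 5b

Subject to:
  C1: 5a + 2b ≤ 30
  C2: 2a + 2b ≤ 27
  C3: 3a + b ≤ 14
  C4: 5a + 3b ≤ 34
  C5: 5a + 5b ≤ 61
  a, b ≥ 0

(0, 0), (4.667, 0), (2, 8), (0, 11.33)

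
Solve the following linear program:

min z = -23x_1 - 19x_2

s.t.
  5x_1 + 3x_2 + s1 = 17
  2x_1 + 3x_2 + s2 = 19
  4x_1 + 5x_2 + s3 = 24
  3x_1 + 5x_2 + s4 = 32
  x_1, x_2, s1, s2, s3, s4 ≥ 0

Evaluate the objective at each vertex of the feasible region:
  z(0, 0) = 0
  z(3.4, 0) = -78.2
  z(1, 4) = -99  ←
  z(0, 4.8) = -91.2
The minimum is at x_1 = 1, x_2 = 4.

x_1 = 1, x_2 = 4, z = -99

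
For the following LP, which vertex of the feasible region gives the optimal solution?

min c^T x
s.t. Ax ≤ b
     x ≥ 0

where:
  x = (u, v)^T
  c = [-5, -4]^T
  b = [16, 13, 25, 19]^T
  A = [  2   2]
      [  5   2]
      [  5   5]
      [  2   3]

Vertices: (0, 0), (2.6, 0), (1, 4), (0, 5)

Evaluate the objective at each vertex of the feasible region:
  z(0, 0) = 0
  z(2.6, 0) = -13
  z(1, 4) = -21  ←
  z(0, 5) = -20
The minimum is at u = 1, v = 4.

(1, 4)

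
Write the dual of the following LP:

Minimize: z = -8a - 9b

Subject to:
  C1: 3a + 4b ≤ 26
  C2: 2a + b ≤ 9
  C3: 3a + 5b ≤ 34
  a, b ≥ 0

Primal min cᵀx s.t. Ax ≤ b, x ≥ 0  →  Dual max −bᵀy s.t. Aᵀy ≥ −c, y ≥ 0.

Maximize: z = -26y1 - 9y2 - 34y3

Subject to:
  3y1 + 2y2 + 3y3 ≥ 8
  4y1 + y2 + 5y3 ≥ 9
  y1, y2, y3 ≥ 0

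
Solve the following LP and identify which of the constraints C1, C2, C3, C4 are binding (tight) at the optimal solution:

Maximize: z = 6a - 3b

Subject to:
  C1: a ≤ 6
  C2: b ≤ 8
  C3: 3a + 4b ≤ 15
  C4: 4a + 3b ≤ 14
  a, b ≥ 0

At a = 3.5, b = 0, compute slack b - a·x for each constraint:
  C1: 6 − 3.5 = 2.5  (slack)
  C2: 8 − 0 = 8  (slack)
  C3: 15 − 10.5 = 4.5  (slack)
  C4: 14 − 14 = 0  (binding)

Optimal: a = 3.5, b = 0
Binding: C4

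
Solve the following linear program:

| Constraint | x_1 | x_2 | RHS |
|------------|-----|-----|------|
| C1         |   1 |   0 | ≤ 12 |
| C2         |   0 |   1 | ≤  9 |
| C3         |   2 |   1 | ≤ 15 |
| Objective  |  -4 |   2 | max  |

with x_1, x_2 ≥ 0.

Evaluate the objective at each vertex of the feasible region:
  z(0, 0) = 0
  z(7.5, 0) = -30
  z(3, 9) = 6
  z(0, 9) = 18  ←
The maximum is at x_1 = 0, x_2 = 9.

x_1 = 0, x_2 = 9, z = 18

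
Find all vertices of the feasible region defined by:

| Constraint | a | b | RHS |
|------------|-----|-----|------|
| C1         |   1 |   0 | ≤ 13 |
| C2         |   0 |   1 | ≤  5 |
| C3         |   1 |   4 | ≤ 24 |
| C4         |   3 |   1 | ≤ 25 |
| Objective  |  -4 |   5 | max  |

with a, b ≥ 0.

(0, 0), (8.333, 0), (6.909, 4.273), (4, 5), (0, 5)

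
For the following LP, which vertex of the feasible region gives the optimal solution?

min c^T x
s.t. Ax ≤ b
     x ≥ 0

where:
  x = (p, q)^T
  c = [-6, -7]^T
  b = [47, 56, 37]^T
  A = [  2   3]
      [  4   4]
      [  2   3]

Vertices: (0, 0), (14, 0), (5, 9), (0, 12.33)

Evaluate the objective at each vertex of the feasible region:
  z(0, 0) = 0
  z(14, 0) = -84
  z(5, 9) = -93  ←
  z(0, 12.33) = -86.33
The minimum is at p = 5, q = 9.

(5, 9)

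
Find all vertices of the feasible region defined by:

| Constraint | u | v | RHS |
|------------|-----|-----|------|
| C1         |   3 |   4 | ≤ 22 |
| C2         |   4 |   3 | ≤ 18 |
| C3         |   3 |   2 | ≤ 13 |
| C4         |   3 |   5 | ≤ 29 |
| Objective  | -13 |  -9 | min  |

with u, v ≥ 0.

(0, 0), (4.333, 0), (3, 2), (0.8571, 4.857), (0, 5.5)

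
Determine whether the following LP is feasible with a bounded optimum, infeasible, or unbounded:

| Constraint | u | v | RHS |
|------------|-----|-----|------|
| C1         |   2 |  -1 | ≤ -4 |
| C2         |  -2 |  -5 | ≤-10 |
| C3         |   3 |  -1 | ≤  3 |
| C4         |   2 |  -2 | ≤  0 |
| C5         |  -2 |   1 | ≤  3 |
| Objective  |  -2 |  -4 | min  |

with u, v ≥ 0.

Infeasible (no feasible solution exists)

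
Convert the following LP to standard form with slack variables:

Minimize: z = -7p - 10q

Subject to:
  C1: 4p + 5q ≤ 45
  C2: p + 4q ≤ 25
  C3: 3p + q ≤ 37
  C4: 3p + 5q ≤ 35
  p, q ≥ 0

min z = -7p - 10q

s.t.
  4p + 5q + s1 = 45
  p + 4q + s2 = 25
  3p + q + s3 = 37
  3p + 5q + s4 = 35
  p, q, s1, s2, s3, s4 ≥ 0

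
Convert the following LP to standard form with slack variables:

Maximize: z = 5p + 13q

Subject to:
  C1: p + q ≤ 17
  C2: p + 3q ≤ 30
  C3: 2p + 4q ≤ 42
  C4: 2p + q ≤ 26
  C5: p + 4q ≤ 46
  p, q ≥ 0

max z = 5p + 13q

s.t.
  p + q + s1 = 17
  p + 3q + s2 = 30
  2p + 4q + s3 = 42
  2p + q + s4 = 26
  p + 4q + s5 = 46
  p, q, s1, s2, s3, s4, s5 ≥ 0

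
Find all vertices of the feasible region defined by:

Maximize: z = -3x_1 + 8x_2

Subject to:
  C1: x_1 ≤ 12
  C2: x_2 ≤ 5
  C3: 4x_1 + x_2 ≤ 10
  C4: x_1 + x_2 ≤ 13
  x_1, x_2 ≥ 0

(0, 0), (2.5, 0), (1.25, 5), (0, 5)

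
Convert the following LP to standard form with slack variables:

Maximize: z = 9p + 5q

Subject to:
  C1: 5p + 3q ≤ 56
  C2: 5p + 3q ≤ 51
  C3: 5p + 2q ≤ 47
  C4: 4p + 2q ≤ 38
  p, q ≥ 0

max z = 9p + 5q

s.t.
  5p + 3q + s1 = 56
  5p + 3q + s2 = 51
  5p + 2q + s3 = 47
  4p + 2q + s4 = 38
  p, q, s1, s2, s3, s4 ≥ 0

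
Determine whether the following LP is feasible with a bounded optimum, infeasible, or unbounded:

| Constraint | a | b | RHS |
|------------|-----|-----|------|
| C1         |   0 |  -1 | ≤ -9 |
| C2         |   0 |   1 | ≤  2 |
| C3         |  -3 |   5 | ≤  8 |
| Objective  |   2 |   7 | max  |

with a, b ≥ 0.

Infeasible (no feasible solution exists)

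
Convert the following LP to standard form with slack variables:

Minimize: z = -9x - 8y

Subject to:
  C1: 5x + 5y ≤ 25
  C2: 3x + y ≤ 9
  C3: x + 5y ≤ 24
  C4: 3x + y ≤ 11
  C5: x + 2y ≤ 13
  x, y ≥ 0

min z = -9x - 8y

s.t.
  5x + 5y + s1 = 25
  3x + y + s2 = 9
  x + 5y + s3 = 24
  3x + y + s4 = 11
  x + 2y + s5 = 13
  x, y, s1, s2, s3, s4, s5 ≥ 0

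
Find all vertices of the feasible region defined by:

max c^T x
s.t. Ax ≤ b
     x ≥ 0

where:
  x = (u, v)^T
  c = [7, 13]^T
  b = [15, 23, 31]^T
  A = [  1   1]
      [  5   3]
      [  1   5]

(0, 0), (4.6, 0), (1, 6), (0, 6.2)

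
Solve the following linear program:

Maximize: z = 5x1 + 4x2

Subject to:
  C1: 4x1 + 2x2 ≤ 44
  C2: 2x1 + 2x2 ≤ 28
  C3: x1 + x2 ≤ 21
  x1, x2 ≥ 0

Evaluate the objective at each vertex of the feasible region:
  z(0, 0) = 0
  z(11, 0) = 55
  z(8, 6) = 64  ←
  z(0, 14) = 56
The maximum is at x1 = 8, x2 = 6.

x1 = 8, x2 = 6, z = 64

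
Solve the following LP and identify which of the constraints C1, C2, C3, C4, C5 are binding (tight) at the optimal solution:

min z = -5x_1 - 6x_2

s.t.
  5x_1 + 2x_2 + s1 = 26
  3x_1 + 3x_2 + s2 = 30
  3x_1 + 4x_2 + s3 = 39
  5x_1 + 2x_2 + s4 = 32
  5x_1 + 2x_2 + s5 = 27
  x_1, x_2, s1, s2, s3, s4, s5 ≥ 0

At x_1 = 1, x_2 = 9, compute slack b - a·x for each constraint:
  C1: 26 − 23 = 3  (slack)
  C2: 30 − 30 = 0  (binding)
  C3: 39 − 39 = 0  (binding)
  C4: 32 − 23 = 9  (slack)
  C5: 27 − 23 = 4  (slack)

Optimal: x_1 = 1, x_2 = 9
Binding: C2, C3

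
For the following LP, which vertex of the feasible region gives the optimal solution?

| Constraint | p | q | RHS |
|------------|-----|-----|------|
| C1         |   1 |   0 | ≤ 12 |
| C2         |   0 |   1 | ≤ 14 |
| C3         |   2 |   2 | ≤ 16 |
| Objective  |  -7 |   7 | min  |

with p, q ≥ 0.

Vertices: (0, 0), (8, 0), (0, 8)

Evaluate the objective at each vertex of the feasible region:
  z(0, 0) = 0
  z(8, 0) = -56  ←
  z(0, 8) = 56
The minimum is at p = 8, q = 0.

(8, 0)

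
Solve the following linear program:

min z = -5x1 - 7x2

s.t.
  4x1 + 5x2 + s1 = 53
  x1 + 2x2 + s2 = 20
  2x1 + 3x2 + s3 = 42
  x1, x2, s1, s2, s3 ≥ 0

Evaluate the objective at each vertex of the feasible region:
  z(0, 0) = 0
  z(13.25, 0) = -66.25
  z(2, 9) = -73  ←
  z(0, 10) = -70
The minimum is at x1 = 2, x2 = 9.

x1 = 2, x2 = 9, z = -73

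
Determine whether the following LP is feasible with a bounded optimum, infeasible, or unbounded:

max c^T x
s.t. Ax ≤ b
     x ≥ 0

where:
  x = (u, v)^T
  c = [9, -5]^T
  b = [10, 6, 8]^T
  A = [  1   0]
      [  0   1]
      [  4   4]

Feasible with a bounded optimal solution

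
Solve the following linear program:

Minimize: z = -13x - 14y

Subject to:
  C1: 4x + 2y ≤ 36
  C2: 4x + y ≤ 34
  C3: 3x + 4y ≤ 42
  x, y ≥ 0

Evaluate the objective at each vertex of the feasible region:
  z(0, 0) = 0
  z(8.5, 0) = -110.5
  z(8, 2) = -132
  z(6, 6) = -162  ←
  z(0, 10.5) = -147
The minimum is at x = 6, y = 6.

x = 6, y = 6, z = -162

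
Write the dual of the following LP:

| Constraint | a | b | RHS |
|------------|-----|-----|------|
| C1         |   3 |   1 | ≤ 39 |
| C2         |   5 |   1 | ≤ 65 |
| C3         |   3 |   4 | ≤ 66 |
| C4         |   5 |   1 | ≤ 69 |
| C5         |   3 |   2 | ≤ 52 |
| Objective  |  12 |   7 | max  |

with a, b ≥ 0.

Primal max cᵀx s.t. Ax ≤ b, x ≥ 0  →  Dual min bᵀy s.t. Aᵀy ≥ c, y ≥ 0.

Minimize: z = 39y1 + 65y2 + 66y3 + 69y4 + 52y5

Subject to:
  3y1 + 5y2 + 3y3 + 5y4 + 3y5 ≥ 12
  y1 + y2 + 4y3 + y4 + 2y5 ≥ 7
  y1, y2, y3, y4, y5 ≥ 0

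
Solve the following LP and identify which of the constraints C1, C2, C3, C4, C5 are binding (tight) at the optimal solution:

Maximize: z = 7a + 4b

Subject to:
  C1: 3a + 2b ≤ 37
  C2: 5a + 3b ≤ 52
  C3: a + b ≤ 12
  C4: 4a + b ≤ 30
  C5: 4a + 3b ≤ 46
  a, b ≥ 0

At a = 6, b = 6, compute slack b - a·x for each constraint:
  C1: 37 − 30 = 7  (slack)
  C2: 52 − 48 = 4  (slack)
  C3: 12 − 12 = 0  (binding)
  C4: 30 − 30 = 0  (binding)
  C5: 46 − 42 = 4  (slack)

Optimal: a = 6, b = 6
Binding: C3, C4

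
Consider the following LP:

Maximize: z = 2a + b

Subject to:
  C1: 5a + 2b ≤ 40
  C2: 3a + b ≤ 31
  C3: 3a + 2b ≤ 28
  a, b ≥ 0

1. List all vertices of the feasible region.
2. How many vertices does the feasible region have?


1. (0, 0), (8, 0), (6, 5), (0, 14)
2. 4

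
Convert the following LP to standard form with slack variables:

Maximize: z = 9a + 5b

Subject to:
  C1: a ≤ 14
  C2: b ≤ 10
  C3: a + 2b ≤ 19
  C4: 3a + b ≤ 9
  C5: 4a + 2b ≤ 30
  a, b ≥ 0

max z = 9a + 5b

s.t.
  a + s1 = 14
  b + s2 = 10
  a + 2b + s3 = 19
  3a + b + s4 = 9
  4a + 2b + s5 = 30
  a, b, s1, s2, s3, s4, s5 ≥ 0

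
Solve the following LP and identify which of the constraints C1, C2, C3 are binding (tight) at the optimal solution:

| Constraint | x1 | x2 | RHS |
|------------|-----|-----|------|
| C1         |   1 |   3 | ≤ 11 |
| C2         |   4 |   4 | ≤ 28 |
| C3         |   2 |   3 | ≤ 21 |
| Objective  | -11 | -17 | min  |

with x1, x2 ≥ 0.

At x1 = 5, x2 = 2, compute slack b - a·x for each constraint:
  C1: 11 − 11 = 0  (binding)
  C2: 28 − 28 = 0  (binding)
  C3: 21 − 16 = 5  (slack)

Optimal: x1 = 5, x2 = 2
Binding: C1, C2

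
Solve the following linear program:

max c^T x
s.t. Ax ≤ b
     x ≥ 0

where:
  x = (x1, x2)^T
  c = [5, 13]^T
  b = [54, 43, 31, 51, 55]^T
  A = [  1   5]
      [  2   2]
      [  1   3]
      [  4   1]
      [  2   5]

Evaluate the objective at each vertex of the feasible region:
  z(0, 0) = 0
  z(12.75, 0) = 63.75
  z(11.11, 6.556) = 140.8
  z(10, 7) = 141  ←
  z(0, 10.33) = 134.3
The maximum is at x1 = 10, x2 = 7.

x1 = 10, x2 = 7, z = 141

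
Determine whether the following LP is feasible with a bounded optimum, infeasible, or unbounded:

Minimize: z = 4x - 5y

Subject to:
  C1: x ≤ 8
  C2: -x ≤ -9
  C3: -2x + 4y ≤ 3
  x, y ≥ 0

Infeasible (no feasible solution exists)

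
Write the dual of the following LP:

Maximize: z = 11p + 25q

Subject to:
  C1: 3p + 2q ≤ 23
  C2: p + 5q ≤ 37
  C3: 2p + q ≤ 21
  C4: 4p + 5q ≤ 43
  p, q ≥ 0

Primal max cᵀx s.t. Ax ≤ b, x ≥ 0  →  Dual min bᵀy s.t. Aᵀy ≥ c, y ≥ 0.

Minimize: z = 23y1 + 37y2 + 21y3 + 43y4

Subject to:
  3y1 + y2 + 2y3 + 4y4 ≥ 11
  2y1 + 5y2 + y3 + 5y4 ≥ 25
  y1, y2, y3, y4 ≥ 0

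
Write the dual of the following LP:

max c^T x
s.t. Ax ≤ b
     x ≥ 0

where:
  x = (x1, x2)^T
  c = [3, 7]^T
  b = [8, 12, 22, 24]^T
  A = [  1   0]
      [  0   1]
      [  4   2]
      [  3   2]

Primal max cᵀx s.t. Ax ≤ b, x ≥ 0  →  Dual min bᵀy s.t. Aᵀy ≥ c, y ≥ 0.

Minimize: z = 8y1 + 12y2 + 22y3 + 24y4

Subject to:
  y1 + 4y3 + 3y4 ≥ 3
  y2 + 2y3 + 2y4 ≥ 7
  y1, y2, y3, y4 ≥ 0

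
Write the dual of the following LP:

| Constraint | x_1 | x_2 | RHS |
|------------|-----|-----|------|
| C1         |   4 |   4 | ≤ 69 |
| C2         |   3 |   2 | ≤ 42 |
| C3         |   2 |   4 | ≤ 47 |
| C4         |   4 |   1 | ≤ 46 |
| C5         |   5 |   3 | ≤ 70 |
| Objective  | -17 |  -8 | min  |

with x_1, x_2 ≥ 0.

Primal min cᵀx s.t. Ax ≤ b, x ≥ 0  →  Dual max −bᵀy s.t. Aᵀy ≥ −c, y ≥ 0.

Maximize: z = -69y1 - 42y2 - 47y3 - 46y4 - 70y5

Subject to:
  4y1 + 3y2 + 2y3 + 4y4 + 5y5 ≥ 17
  4y1 + 2y2 + 4y3 + y4 + 3y5 ≥ 8
  y1, y2, y3, y4, y5 ≥ 0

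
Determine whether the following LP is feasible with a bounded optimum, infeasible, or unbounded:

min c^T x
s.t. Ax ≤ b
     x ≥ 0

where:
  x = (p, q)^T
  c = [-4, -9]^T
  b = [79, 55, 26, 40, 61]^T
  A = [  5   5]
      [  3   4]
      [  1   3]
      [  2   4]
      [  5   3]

Feasible with a bounded optimal solution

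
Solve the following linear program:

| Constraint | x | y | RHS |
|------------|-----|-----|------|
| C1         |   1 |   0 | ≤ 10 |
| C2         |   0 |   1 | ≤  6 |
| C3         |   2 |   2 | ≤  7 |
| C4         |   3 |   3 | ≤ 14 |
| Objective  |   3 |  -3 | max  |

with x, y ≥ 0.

Evaluate the objective at each vertex of the feasible region:
  z(0, 0) = 0
  z(3.5, 0) = 10.5  ←
  z(0, 3.5) = -10.5
The maximum is at x = 3.5, y = 0.

x = 3.5, y = 0, z = 10.5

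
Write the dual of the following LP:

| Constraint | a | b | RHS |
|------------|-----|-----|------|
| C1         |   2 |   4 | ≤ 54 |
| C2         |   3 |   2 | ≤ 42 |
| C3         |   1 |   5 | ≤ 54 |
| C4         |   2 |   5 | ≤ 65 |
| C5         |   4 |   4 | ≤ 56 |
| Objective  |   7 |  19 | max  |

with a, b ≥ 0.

Primal max cᵀx s.t. Ax ≤ b, x ≥ 0  →  Dual min bᵀy s.t. Aᵀy ≥ c, y ≥ 0.

Minimize: z = 54y1 + 42y2 + 54y3 + 65y4 + 56y5

Subject to:
  2y1 + 3y2 + y3 + 2y4 + 4y5 ≥ 7
  4y1 + 2y2 + 5y3 + 5y4 + 4y5 ≥ 19
  y1, y2, y3, y4, y5 ≥ 0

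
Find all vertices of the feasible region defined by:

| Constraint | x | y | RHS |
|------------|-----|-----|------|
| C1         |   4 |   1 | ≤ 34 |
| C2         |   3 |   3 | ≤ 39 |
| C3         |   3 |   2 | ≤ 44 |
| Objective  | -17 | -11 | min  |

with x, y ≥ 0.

(0, 0), (8.5, 0), (7, 6), (0, 13)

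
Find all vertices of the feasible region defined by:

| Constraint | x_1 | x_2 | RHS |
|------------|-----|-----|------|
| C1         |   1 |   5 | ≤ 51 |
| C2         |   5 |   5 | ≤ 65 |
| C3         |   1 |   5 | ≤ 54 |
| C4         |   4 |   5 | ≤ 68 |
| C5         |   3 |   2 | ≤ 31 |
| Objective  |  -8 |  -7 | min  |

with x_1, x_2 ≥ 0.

(0, 0), (10.33, 0), (5, 8), (3.5, 9.5), (0, 10.2)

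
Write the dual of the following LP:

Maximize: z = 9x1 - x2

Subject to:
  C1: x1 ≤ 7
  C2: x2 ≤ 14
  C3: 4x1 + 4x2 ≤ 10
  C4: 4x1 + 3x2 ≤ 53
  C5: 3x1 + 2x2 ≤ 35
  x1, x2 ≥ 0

Primal max cᵀx s.t. Ax ≤ b, x ≥ 0  →  Dual min bᵀy s.t. Aᵀy ≥ c, y ≥ 0.

Minimize: z = 7y1 + 14y2 + 10y3 + 53y4 + 35y5

Subject to:
  y1 + 4y3 + 4y4 + 3y5 ≥ 9
  y2 + 4y3 + 3y4 + 2y5 ≥ -1
  y1, y2, y3, y4, y5 ≥ 0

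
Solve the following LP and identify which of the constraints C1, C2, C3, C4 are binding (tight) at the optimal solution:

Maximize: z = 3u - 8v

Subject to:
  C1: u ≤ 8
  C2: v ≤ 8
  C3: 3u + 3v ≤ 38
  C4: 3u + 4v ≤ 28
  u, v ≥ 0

At u = 8, v = 0, compute slack b - a·x for each constraint:
  C1: 8 − 8 = 0  (binding)
  C2: 8 − 0 = 8  (slack)
  C3: 38 − 24 = 14  (slack)
  C4: 28 − 24 = 4  (slack)

Optimal: u = 8, v = 0
Binding: C1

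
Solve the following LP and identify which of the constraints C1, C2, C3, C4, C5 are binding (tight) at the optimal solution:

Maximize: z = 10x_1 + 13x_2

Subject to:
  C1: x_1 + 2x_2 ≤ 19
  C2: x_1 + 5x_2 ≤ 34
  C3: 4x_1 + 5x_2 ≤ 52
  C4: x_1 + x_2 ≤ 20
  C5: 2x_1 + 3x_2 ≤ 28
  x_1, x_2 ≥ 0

At x_1 = 8, x_2 = 4, compute slack b - a·x for each constraint:
  C1: 19 − 16 = 3  (slack)
  C2: 34 − 28 = 6  (slack)
  C3: 52 − 52 = 0  (binding)
  C4: 20 − 12 = 8  (slack)
  C5: 28 − 28 = 0  (binding)

Optimal: x_1 = 8, x_2 = 4
Binding: C3, C5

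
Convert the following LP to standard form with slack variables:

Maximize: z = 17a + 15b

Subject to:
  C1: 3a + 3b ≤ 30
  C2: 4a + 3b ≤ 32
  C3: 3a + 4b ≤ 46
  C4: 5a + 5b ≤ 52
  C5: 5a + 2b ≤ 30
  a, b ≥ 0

max z = 17a + 15b

s.t.
  3a + 3b + s1 = 30
  4a + 3b + s2 = 32
  3a + 4b + s3 = 46
  5a + 5b + s4 = 52
  5a + 2b + s5 = 30
  a, b, s1, s2, s3, s4, s5 ≥ 0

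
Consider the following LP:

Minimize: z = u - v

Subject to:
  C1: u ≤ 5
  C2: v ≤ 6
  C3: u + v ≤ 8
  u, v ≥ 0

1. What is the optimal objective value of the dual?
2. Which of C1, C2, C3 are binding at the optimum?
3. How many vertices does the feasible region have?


1. -6
2. C2
3. 5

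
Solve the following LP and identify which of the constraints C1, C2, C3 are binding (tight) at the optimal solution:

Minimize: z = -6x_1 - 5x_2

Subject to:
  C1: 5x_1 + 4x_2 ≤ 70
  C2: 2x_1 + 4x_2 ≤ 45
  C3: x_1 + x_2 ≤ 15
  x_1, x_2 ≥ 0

At x_1 = 10, x_2 = 5, compute slack b - a·x for each constraint:
  C1: 70 − 70 = 0  (binding)
  C2: 45 − 40 = 5  (slack)
  C3: 15 − 15 = 0  (binding)

Optimal: x_1 = 10, x_2 = 5
Binding: C1, C3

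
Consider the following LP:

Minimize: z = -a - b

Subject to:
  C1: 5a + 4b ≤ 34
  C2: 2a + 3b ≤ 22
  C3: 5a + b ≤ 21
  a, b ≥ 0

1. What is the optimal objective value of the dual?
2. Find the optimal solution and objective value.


1. -8
2. a = 2, b = 6, z = -8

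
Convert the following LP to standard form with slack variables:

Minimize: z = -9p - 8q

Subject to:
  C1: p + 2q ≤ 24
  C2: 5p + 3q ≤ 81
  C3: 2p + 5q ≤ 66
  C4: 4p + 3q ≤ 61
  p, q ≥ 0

min z = -9p - 8q

s.t.
  p + 2q + s1 = 24
  5p + 3q + s2 = 81
  2p + 5q + s3 = 66
  4p + 3q + s4 = 61
  p, q, s1, s2, s3, s4 ≥ 0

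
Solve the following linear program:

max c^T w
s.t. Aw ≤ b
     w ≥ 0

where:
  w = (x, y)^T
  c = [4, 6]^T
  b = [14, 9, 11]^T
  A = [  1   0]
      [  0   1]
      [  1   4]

Evaluate the objective at each vertex of the feasible region:
  z(0, 0) = 0
  z(11, 0) = 44  ←
  z(0, 2.75) = 16.5
The maximum is at x = 11, y = 0.

x = 11, y = 0, z = 44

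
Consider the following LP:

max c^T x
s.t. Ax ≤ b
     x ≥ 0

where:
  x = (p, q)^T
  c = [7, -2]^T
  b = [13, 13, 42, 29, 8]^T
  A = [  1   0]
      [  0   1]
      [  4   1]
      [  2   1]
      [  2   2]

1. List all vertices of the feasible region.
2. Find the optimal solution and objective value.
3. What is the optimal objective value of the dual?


1. (0, 0), (4, 0), (0, 4)
2. p = 4, q = 0, z = 28
3. 28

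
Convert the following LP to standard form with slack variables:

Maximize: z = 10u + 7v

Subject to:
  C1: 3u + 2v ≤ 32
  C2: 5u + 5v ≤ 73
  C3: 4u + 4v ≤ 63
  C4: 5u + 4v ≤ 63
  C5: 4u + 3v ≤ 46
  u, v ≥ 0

max z = 10u + 7v

s.t.
  3u + 2v + s1 = 32
  5u + 5v + s2 = 73
  4u + 4v + s3 = 63
  5u + 4v + s4 = 63
  4u + 3v + s5 = 46
  u, v, s1, s2, s3, s4, s5 ≥ 0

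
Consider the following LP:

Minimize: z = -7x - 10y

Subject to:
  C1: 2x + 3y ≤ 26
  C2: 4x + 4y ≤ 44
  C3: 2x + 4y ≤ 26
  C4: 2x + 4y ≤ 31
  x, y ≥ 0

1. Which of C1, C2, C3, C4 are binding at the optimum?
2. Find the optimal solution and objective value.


1. C2, C3
2. x = 9, y = 2, z = -83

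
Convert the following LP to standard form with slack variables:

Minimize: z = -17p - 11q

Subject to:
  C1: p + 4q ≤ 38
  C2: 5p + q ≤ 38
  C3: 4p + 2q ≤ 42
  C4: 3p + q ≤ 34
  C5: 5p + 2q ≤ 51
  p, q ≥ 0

min z = -17p - 11q

s.t.
  p + 4q + s1 = 38
  5p + q + s2 = 38
  4p + 2q + s3 = 42
  3p + q + s4 = 34
  5p + 2q + s5 = 51
  p, q, s1, s2, s3, s4, s5 ≥ 0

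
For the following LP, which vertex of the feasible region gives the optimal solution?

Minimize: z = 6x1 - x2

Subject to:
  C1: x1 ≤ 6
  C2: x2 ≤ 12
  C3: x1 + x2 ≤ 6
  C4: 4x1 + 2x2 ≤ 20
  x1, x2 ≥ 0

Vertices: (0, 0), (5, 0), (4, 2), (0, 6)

Evaluate the objective at each vertex of the feasible region:
  z(0, 0) = 0
  z(5, 0) = 30
  z(4, 2) = 22
  z(0, 6) = -6  ←
The minimum is at x1 = 0, x2 = 6.

(0, 6)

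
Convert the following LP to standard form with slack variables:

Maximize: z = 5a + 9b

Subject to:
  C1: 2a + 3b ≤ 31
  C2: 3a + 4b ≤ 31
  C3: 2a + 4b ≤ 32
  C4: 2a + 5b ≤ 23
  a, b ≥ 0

max z = 5a + 9b

s.t.
  2a + 3b + s1 = 31
  3a + 4b + s2 = 31
  2a + 4b + s3 = 32
  2a + 5b + s4 = 23
  a, b, s1, s2, s3, s4 ≥ 0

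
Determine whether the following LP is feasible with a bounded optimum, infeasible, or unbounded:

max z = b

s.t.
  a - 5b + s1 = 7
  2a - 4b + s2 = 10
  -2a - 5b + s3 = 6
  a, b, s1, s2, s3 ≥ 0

Unbounded (objective can increase without bound)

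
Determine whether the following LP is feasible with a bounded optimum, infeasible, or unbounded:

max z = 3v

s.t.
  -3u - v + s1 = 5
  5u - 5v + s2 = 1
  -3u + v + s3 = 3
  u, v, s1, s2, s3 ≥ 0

Unbounded (objective can increase without bound)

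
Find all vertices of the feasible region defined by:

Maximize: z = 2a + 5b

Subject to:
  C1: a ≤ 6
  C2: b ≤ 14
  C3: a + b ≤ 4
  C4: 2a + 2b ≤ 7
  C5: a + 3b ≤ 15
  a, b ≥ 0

(0, 0), (3.5, 0), (0, 3.5)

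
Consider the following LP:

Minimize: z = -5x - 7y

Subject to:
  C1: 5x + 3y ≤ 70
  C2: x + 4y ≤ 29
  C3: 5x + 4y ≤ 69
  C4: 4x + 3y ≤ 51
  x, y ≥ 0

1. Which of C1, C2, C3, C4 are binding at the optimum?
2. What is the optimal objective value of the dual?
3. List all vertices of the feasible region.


1. C2, C4
2. -80
3. (0, 0), (12.75, 0), (9, 5), (0, 7.25)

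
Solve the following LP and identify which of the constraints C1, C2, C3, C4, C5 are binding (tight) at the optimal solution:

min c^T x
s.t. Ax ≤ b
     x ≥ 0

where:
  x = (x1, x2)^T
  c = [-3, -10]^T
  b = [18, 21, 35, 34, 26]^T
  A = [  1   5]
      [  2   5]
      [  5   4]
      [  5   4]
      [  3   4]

At x1 = 3, x2 = 3, compute slack b - a·x for each constraint:
  C1: 18 − 18 = 0  (binding)
  C2: 21 − 21 = 0  (binding)
  C3: 35 − 27 = 8  (slack)
  C4: 34 − 27 = 7  (slack)
  C5: 26 − 21 = 5  (slack)

Optimal: x1 = 3, x2 = 3
Binding: C1, C2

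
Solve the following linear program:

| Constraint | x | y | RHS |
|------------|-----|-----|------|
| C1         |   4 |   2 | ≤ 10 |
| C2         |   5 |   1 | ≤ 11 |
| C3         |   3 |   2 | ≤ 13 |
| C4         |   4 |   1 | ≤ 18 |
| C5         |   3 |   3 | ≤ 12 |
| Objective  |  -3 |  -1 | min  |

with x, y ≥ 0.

Evaluate the objective at each vertex of the feasible region:
  z(0, 0) = 0
  z(2.2, 0) = -6.6
  z(2, 1) = -7  ←
  z(1, 3) = -6
  z(0, 4) = -4
The minimum is at x = 2, y = 1.

x = 2, y = 1, z = -7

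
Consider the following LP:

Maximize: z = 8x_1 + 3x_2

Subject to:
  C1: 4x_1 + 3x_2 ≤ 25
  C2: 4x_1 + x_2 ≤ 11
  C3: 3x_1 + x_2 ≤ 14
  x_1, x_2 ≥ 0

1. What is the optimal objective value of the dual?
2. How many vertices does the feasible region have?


1. 29
2. 4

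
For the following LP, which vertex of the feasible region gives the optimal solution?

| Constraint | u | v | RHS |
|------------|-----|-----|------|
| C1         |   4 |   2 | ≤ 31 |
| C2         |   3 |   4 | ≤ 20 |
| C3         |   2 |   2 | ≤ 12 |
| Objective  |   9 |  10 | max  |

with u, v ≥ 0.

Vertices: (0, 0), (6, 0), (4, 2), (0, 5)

Evaluate the objective at each vertex of the feasible region:
  z(0, 0) = 0
  z(6, 0) = 54
  z(4, 2) = 56  ←
  z(0, 5) = 50
The maximum is at u = 4, v = 2.

(4, 2)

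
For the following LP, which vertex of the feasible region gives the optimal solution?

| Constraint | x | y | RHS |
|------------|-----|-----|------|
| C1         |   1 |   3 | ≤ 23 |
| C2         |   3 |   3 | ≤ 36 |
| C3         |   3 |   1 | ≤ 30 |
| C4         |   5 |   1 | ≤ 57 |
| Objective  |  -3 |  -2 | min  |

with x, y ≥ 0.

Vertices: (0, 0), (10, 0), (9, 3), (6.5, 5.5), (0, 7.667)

Evaluate the objective at each vertex of the feasible region:
  z(0, 0) = 0
  z(10, 0) = -30
  z(9, 3) = -33  ←
  z(6.5, 5.5) = -30.5
  z(0, 7.667) = -15.33
The minimum is at x = 9, y = 3.

(9, 3)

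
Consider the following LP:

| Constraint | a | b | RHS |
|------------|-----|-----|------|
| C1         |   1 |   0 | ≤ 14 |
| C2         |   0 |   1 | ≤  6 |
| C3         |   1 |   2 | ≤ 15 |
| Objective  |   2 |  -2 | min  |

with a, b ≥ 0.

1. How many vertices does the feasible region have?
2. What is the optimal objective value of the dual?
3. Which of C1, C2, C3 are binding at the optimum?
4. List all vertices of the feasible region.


1. 5
2. -12
3. C2
4. (0, 0), (14, 0), (14, 0.5), (3, 6), (0, 6)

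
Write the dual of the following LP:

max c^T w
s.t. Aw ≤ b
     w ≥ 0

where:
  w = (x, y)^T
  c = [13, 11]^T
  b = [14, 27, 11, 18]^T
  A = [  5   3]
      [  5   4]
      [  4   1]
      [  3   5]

Primal max cᵀx s.t. Ax ≤ b, x ≥ 0  →  Dual min bᵀy s.t. Aᵀy ≥ c, y ≥ 0.

Minimize: z = 14y1 + 27y2 + 11y3 + 18y4

Subject to:
  5y1 + 5y2 + 4y3 + 3y4 ≥ 13
  3y1 + 4y2 + y3 + 5y4 ≥ 11
  y1, y2, y3, y4 ≥ 0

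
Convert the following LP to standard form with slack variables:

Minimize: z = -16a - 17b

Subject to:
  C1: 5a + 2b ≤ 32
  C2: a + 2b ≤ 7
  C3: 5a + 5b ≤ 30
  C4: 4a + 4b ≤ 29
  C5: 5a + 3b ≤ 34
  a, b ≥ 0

min z = -16a - 17b

s.t.
  5a + 2b + s1 = 32
  a + 2b + s2 = 7
  5a + 5b + s3 = 30
  4a + 4b + s4 = 29
  5a + 3b + s5 = 34
  a, b, s1, s2, s3, s4, s5 ≥ 0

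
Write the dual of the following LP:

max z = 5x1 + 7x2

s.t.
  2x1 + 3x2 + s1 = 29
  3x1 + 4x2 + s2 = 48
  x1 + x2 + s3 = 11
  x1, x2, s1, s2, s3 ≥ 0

Primal max cᵀx s.t. Ax ≤ b, x ≥ 0  →  Dual min bᵀy s.t. Aᵀy ≥ c, y ≥ 0.

Minimize: z = 29y1 + 48y2 + 11y3

Subject to:
  2y1 + 3y2 + y3 ≥ 5
  3y1 + 4y2 + y3 ≥ 7
  y1, y2, y3 ≥ 0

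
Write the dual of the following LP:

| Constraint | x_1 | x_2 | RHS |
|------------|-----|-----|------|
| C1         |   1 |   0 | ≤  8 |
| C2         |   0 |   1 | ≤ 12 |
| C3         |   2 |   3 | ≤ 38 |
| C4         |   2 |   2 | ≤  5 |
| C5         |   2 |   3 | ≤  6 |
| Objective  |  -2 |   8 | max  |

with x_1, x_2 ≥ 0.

Primal max cᵀx s.t. Ax ≤ b, x ≥ 0  →  Dual min bᵀy s.t. Aᵀy ≥ c, y ≥ 0.

Minimize: z = 8y1 + 12y2 + 38y3 + 5y4 + 6y5

Subject to:
  y1 + 2y3 + 2y4 + 2y5 ≥ -2
  y2 + 3y3 + 2y4 + 3y5 ≥ 8
  y1, y2, y3, y4, y5 ≥ 0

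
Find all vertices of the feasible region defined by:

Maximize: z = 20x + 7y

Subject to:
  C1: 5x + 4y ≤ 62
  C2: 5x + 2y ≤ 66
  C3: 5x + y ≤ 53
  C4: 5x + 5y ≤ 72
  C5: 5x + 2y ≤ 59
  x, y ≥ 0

(0, 0), (10.6, 0), (10, 3), (4.4, 10), (0, 14.4)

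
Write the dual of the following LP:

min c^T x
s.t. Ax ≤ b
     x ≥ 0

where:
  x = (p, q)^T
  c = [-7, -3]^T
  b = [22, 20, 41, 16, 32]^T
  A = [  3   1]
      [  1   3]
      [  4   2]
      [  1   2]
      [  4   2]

Primal min cᵀx s.t. Ax ≤ b, x ≥ 0  →  Dual max −bᵀy s.t. Aᵀy ≥ −c, y ≥ 0.

Maximize: z = -22y1 - 20y2 - 41y3 - 16y4 - 32y5

Subject to:
  3y1 + y2 + 4y3 + y4 + 4y5 ≥ 7
  y1 + 3y2 + 2y3 + 2y4 + 2y5 ≥ 3
  y1, y2, y3, y4, y5 ≥ 0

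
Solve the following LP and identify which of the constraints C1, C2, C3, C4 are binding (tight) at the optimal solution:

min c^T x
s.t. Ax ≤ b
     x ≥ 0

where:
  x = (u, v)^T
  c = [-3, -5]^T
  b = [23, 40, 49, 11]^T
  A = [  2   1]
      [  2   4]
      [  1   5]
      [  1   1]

At u = 2, v = 9, compute slack b - a·x for each constraint:
  C1: 23 − 13 = 10  (slack)
  C2: 40 − 40 = 0  (binding)
  C3: 49 − 47 = 2  (slack)
  C4: 11 − 11 = 0  (binding)

Optimal: u = 2, v = 9
Binding: C2, C4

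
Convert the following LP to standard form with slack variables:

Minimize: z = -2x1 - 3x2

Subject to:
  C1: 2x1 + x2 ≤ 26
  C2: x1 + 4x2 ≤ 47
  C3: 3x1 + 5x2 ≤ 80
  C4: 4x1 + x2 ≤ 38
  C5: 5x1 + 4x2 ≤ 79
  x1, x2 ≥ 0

min z = -2x1 - 3x2

s.t.
  2x1 + x2 + s1 = 26
  x1 + 4x2 + s2 = 47
  3x1 + 5x2 + s3 = 80
  4x1 + x2 + s4 = 38
  5x1 + 4x2 + s5 = 79
  x1, x2, s1, s2, s3, s4, s5 ≥ 0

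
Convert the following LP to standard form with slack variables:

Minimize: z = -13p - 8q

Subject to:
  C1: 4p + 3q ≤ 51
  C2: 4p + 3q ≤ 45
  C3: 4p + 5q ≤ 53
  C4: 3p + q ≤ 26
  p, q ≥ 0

min z = -13p - 8q

s.t.
  4p + 3q + s1 = 51
  4p + 3q + s2 = 45
  4p + 5q + s3 = 53
  3p + q + s4 = 26
  p, q, s1, s2, s3, s4 ≥ 0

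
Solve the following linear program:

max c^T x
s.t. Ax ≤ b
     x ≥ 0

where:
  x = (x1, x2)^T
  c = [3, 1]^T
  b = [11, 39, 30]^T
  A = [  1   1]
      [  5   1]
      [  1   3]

Evaluate the objective at each vertex of the feasible region:
  z(0, 0) = 0
  z(7.8, 0) = 23.4
  z(7, 4) = 25  ←
  z(1.5, 9.5) = 14
  z(0, 10) = 10
The maximum is at x1 = 7, x2 = 4.

x1 = 7, x2 = 4, z = 25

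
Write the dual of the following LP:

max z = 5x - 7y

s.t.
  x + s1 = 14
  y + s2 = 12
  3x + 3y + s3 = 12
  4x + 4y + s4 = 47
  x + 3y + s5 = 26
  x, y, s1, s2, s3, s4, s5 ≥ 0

Primal max cᵀx s.t. Ax ≤ b, x ≥ 0  →  Dual min bᵀy s.t. Aᵀy ≥ c, y ≥ 0.

Minimize: z = 14y1 + 12y2 + 12y3 + 47y4 + 26y5

Subject to:
  y1 + 3y3 + 4y4 + y5 ≥ 5
  y2 + 3y3 + 4y4 + 3y5 ≥ -7
  y1, y2, y3, y4, y5 ≥ 0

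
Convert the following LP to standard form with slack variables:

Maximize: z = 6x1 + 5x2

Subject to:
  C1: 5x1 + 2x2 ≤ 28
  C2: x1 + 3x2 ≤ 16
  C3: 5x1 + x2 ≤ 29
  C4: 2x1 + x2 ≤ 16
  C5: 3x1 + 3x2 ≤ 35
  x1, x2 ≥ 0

max z = 6x1 + 5x2

s.t.
  5x1 + 2x2 + s1 = 28
  x1 + 3x2 + s2 = 16
  5x1 + x2 + s3 = 29
  2x1 + x2 + s4 = 16
  3x1 + 3x2 + s5 = 35
  x1, x2, s1, s2, s3, s4, s5 ≥ 0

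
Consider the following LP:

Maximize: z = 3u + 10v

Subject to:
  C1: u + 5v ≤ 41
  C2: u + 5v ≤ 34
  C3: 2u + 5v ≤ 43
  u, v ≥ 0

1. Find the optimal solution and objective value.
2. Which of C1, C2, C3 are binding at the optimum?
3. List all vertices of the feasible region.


1. u = 9, v = 5, z = 77
2. C2, C3
3. (0, 0), (21.5, 0), (9, 5), (0, 6.8)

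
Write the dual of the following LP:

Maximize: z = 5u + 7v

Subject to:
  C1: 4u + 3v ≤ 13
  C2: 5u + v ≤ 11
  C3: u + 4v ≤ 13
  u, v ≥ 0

Primal max cᵀx s.t. Ax ≤ b, x ≥ 0  →  Dual min bᵀy s.t. Aᵀy ≥ c, y ≥ 0.

Minimize: z = 13y1 + 11y2 + 13y3

Subject to:
  4y1 + 5y2 + y3 ≥ 5
  3y1 + y2 + 4y3 ≥ 7
  y1, y2, y3 ≥ 0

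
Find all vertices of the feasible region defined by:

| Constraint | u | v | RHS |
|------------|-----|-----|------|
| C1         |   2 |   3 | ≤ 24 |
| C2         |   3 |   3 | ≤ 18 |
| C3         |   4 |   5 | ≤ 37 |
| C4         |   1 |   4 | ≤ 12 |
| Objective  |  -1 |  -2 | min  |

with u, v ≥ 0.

(0, 0), (6, 0), (4, 2), (0, 3)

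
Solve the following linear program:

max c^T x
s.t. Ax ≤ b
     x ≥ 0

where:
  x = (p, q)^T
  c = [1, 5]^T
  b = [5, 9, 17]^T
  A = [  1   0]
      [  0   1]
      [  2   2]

Evaluate the objective at each vertex of the feasible region:
  z(0, 0) = 0
  z(5, 0) = 5
  z(5, 3.5) = 22.5
  z(0, 8.5) = 42.5  ←
The maximum is at p = 0, q = 8.5.

p = 0, q = 8.5, z = 42.5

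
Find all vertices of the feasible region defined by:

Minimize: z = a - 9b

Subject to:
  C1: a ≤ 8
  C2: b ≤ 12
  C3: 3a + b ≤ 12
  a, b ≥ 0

(0, 0), (4, 0), (0, 12)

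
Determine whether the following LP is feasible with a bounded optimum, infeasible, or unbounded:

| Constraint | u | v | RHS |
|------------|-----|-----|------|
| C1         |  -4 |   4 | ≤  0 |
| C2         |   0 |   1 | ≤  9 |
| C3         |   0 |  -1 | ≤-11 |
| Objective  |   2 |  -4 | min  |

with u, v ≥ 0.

Infeasible (no feasible solution exists)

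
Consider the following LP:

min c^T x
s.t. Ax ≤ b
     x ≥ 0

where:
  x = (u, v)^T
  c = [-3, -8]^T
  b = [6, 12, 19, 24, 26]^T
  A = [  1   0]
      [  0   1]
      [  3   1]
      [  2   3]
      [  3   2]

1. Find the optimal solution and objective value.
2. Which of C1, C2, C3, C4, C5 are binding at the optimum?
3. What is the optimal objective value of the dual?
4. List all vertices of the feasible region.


1. u = 0, v = 8, z = -64
2. C4
3. -64
4. (0, 0), (6, 0), (6, 1), (4.714, 4.857), (0, 8)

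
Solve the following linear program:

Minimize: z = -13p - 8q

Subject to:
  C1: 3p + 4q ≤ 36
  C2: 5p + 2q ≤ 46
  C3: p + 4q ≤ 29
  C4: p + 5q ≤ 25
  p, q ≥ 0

Evaluate the objective at each vertex of the feasible region:
  z(0, 0) = 0
  z(9.2, 0) = -119.6
  z(8, 3) = -128  ←
  z(7.273, 3.545) = -122.9
  z(0, 5) = -40
The minimum is at p = 8, q = 3.

p = 8, q = 3, z = -128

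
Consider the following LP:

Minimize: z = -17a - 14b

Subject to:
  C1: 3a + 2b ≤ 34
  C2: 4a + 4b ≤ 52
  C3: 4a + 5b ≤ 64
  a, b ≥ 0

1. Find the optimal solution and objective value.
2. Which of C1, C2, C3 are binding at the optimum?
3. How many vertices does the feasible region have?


1. a = 8, b = 5, z = -206
2. C1, C2
3. 5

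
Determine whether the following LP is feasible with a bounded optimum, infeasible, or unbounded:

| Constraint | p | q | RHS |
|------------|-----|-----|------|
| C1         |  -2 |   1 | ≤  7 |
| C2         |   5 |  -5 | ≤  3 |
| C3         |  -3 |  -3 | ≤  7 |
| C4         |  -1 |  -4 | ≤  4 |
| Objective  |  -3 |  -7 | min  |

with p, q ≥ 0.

Unbounded (objective can decrease without bound)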